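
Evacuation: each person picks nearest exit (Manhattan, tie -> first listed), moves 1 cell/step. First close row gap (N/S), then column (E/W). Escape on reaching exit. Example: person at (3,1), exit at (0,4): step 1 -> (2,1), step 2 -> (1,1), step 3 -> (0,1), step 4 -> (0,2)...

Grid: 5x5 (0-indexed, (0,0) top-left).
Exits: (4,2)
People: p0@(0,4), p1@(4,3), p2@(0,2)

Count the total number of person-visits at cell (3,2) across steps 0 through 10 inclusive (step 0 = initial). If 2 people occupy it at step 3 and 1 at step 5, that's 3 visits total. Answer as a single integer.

Step 0: p0@(0,4) p1@(4,3) p2@(0,2) -> at (3,2): 0 [-], cum=0
Step 1: p0@(1,4) p1@ESC p2@(1,2) -> at (3,2): 0 [-], cum=0
Step 2: p0@(2,4) p1@ESC p2@(2,2) -> at (3,2): 0 [-], cum=0
Step 3: p0@(3,4) p1@ESC p2@(3,2) -> at (3,2): 1 [p2], cum=1
Step 4: p0@(4,4) p1@ESC p2@ESC -> at (3,2): 0 [-], cum=1
Step 5: p0@(4,3) p1@ESC p2@ESC -> at (3,2): 0 [-], cum=1
Step 6: p0@ESC p1@ESC p2@ESC -> at (3,2): 0 [-], cum=1
Total visits = 1

Answer: 1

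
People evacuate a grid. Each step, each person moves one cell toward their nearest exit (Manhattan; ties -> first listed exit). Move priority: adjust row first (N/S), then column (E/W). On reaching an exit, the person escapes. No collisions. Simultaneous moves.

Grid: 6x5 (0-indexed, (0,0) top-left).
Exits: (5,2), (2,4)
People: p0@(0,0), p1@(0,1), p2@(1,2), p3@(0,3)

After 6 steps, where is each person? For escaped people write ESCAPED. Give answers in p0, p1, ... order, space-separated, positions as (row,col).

Step 1: p0:(0,0)->(1,0) | p1:(0,1)->(1,1) | p2:(1,2)->(2,2) | p3:(0,3)->(1,3)
Step 2: p0:(1,0)->(2,0) | p1:(1,1)->(2,1) | p2:(2,2)->(2,3) | p3:(1,3)->(2,3)
Step 3: p0:(2,0)->(2,1) | p1:(2,1)->(2,2) | p2:(2,3)->(2,4)->EXIT | p3:(2,3)->(2,4)->EXIT
Step 4: p0:(2,1)->(2,2) | p1:(2,2)->(2,3) | p2:escaped | p3:escaped
Step 5: p0:(2,2)->(2,3) | p1:(2,3)->(2,4)->EXIT | p2:escaped | p3:escaped
Step 6: p0:(2,3)->(2,4)->EXIT | p1:escaped | p2:escaped | p3:escaped

ESCAPED ESCAPED ESCAPED ESCAPED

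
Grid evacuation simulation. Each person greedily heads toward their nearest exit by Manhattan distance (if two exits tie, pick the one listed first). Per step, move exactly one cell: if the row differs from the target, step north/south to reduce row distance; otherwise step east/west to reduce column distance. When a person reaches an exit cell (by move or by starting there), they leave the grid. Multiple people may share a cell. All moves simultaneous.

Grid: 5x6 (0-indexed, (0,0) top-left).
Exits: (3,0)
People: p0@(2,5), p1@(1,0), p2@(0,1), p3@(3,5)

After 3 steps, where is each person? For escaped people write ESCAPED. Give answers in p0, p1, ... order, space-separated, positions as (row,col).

Step 1: p0:(2,5)->(3,5) | p1:(1,0)->(2,0) | p2:(0,1)->(1,1) | p3:(3,5)->(3,4)
Step 2: p0:(3,5)->(3,4) | p1:(2,0)->(3,0)->EXIT | p2:(1,1)->(2,1) | p3:(3,4)->(3,3)
Step 3: p0:(3,4)->(3,3) | p1:escaped | p2:(2,1)->(3,1) | p3:(3,3)->(3,2)

(3,3) ESCAPED (3,1) (3,2)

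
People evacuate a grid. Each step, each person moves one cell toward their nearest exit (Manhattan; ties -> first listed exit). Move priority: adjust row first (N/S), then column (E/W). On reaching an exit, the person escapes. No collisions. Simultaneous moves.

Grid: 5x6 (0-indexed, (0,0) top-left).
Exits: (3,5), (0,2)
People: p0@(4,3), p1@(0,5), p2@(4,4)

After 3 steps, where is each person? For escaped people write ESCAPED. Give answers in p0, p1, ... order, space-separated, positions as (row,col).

Step 1: p0:(4,3)->(3,3) | p1:(0,5)->(1,5) | p2:(4,4)->(3,4)
Step 2: p0:(3,3)->(3,4) | p1:(1,5)->(2,5) | p2:(3,4)->(3,5)->EXIT
Step 3: p0:(3,4)->(3,5)->EXIT | p1:(2,5)->(3,5)->EXIT | p2:escaped

ESCAPED ESCAPED ESCAPED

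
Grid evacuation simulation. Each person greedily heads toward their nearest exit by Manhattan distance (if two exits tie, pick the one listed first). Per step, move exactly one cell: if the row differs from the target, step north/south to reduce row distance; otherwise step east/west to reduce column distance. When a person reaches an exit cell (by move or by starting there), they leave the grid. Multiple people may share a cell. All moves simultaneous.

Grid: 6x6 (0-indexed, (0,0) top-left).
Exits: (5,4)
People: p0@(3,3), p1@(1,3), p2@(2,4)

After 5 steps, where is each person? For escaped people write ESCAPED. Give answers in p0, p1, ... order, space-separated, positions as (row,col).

Step 1: p0:(3,3)->(4,3) | p1:(1,3)->(2,3) | p2:(2,4)->(3,4)
Step 2: p0:(4,3)->(5,3) | p1:(2,3)->(3,3) | p2:(3,4)->(4,4)
Step 3: p0:(5,3)->(5,4)->EXIT | p1:(3,3)->(4,3) | p2:(4,4)->(5,4)->EXIT
Step 4: p0:escaped | p1:(4,3)->(5,3) | p2:escaped
Step 5: p0:escaped | p1:(5,3)->(5,4)->EXIT | p2:escaped

ESCAPED ESCAPED ESCAPED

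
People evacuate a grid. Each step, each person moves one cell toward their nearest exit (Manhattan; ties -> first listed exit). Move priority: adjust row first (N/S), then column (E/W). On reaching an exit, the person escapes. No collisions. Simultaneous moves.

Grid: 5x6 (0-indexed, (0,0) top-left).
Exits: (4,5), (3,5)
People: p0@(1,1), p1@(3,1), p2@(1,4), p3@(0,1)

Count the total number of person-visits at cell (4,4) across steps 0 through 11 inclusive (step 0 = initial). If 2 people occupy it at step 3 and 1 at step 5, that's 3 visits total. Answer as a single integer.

Step 0: p0@(1,1) p1@(3,1) p2@(1,4) p3@(0,1) -> at (4,4): 0 [-], cum=0
Step 1: p0@(2,1) p1@(3,2) p2@(2,4) p3@(1,1) -> at (4,4): 0 [-], cum=0
Step 2: p0@(3,1) p1@(3,3) p2@(3,4) p3@(2,1) -> at (4,4): 0 [-], cum=0
Step 3: p0@(3,2) p1@(3,4) p2@ESC p3@(3,1) -> at (4,4): 0 [-], cum=0
Step 4: p0@(3,3) p1@ESC p2@ESC p3@(3,2) -> at (4,4): 0 [-], cum=0
Step 5: p0@(3,4) p1@ESC p2@ESC p3@(3,3) -> at (4,4): 0 [-], cum=0
Step 6: p0@ESC p1@ESC p2@ESC p3@(3,4) -> at (4,4): 0 [-], cum=0
Step 7: p0@ESC p1@ESC p2@ESC p3@ESC -> at (4,4): 0 [-], cum=0
Total visits = 0

Answer: 0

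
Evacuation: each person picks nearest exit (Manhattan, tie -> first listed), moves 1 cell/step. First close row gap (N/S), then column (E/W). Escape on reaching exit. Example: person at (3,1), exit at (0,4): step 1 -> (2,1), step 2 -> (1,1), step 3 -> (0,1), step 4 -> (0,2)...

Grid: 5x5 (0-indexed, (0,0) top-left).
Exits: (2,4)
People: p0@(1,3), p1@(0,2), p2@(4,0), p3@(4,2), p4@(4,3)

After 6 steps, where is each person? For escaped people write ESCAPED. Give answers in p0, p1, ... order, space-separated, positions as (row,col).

Step 1: p0:(1,3)->(2,3) | p1:(0,2)->(1,2) | p2:(4,0)->(3,0) | p3:(4,2)->(3,2) | p4:(4,3)->(3,3)
Step 2: p0:(2,3)->(2,4)->EXIT | p1:(1,2)->(2,2) | p2:(3,0)->(2,0) | p3:(3,2)->(2,2) | p4:(3,3)->(2,3)
Step 3: p0:escaped | p1:(2,2)->(2,3) | p2:(2,0)->(2,1) | p3:(2,2)->(2,3) | p4:(2,3)->(2,4)->EXIT
Step 4: p0:escaped | p1:(2,3)->(2,4)->EXIT | p2:(2,1)->(2,2) | p3:(2,3)->(2,4)->EXIT | p4:escaped
Step 5: p0:escaped | p1:escaped | p2:(2,2)->(2,3) | p3:escaped | p4:escaped
Step 6: p0:escaped | p1:escaped | p2:(2,3)->(2,4)->EXIT | p3:escaped | p4:escaped

ESCAPED ESCAPED ESCAPED ESCAPED ESCAPED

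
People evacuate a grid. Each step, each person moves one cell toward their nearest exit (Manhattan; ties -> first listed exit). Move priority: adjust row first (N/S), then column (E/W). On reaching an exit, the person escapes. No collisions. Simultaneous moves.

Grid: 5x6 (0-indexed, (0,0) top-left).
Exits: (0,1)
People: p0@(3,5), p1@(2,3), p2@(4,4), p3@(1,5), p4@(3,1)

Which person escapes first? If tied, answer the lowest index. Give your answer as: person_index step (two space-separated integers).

Step 1: p0:(3,5)->(2,5) | p1:(2,3)->(1,3) | p2:(4,4)->(3,4) | p3:(1,5)->(0,5) | p4:(3,1)->(2,1)
Step 2: p0:(2,5)->(1,5) | p1:(1,3)->(0,3) | p2:(3,4)->(2,4) | p3:(0,5)->(0,4) | p4:(2,1)->(1,1)
Step 3: p0:(1,5)->(0,5) | p1:(0,3)->(0,2) | p2:(2,4)->(1,4) | p3:(0,4)->(0,3) | p4:(1,1)->(0,1)->EXIT
Step 4: p0:(0,5)->(0,4) | p1:(0,2)->(0,1)->EXIT | p2:(1,4)->(0,4) | p3:(0,3)->(0,2) | p4:escaped
Step 5: p0:(0,4)->(0,3) | p1:escaped | p2:(0,4)->(0,3) | p3:(0,2)->(0,1)->EXIT | p4:escaped
Step 6: p0:(0,3)->(0,2) | p1:escaped | p2:(0,3)->(0,2) | p3:escaped | p4:escaped
Step 7: p0:(0,2)->(0,1)->EXIT | p1:escaped | p2:(0,2)->(0,1)->EXIT | p3:escaped | p4:escaped
Exit steps: [7, 4, 7, 5, 3]
First to escape: p4 at step 3

Answer: 4 3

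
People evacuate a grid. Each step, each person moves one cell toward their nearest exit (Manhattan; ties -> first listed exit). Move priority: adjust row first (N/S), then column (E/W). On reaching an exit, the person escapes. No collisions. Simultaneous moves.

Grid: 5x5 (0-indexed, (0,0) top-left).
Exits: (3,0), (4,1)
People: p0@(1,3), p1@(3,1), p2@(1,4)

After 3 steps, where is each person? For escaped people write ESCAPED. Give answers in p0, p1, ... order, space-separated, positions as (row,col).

Step 1: p0:(1,3)->(2,3) | p1:(3,1)->(3,0)->EXIT | p2:(1,4)->(2,4)
Step 2: p0:(2,3)->(3,3) | p1:escaped | p2:(2,4)->(3,4)
Step 3: p0:(3,3)->(3,2) | p1:escaped | p2:(3,4)->(3,3)

(3,2) ESCAPED (3,3)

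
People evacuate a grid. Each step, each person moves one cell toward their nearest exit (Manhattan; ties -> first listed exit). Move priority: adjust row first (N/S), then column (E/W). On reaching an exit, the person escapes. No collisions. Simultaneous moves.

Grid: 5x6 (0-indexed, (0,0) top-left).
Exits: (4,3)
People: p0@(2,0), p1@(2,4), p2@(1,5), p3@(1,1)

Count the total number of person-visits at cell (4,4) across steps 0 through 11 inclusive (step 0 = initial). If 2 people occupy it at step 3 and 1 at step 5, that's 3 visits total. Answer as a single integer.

Answer: 2

Derivation:
Step 0: p0@(2,0) p1@(2,4) p2@(1,5) p3@(1,1) -> at (4,4): 0 [-], cum=0
Step 1: p0@(3,0) p1@(3,4) p2@(2,5) p3@(2,1) -> at (4,4): 0 [-], cum=0
Step 2: p0@(4,0) p1@(4,4) p2@(3,5) p3@(3,1) -> at (4,4): 1 [p1], cum=1
Step 3: p0@(4,1) p1@ESC p2@(4,5) p3@(4,1) -> at (4,4): 0 [-], cum=1
Step 4: p0@(4,2) p1@ESC p2@(4,4) p3@(4,2) -> at (4,4): 1 [p2], cum=2
Step 5: p0@ESC p1@ESC p2@ESC p3@ESC -> at (4,4): 0 [-], cum=2
Total visits = 2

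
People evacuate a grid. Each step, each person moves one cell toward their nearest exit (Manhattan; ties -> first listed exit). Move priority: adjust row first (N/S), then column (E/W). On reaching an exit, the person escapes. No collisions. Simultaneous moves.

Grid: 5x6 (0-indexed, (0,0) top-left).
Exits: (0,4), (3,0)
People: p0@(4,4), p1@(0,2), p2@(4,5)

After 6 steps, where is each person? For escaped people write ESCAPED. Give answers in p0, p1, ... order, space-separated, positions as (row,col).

Step 1: p0:(4,4)->(3,4) | p1:(0,2)->(0,3) | p2:(4,5)->(3,5)
Step 2: p0:(3,4)->(2,4) | p1:(0,3)->(0,4)->EXIT | p2:(3,5)->(2,5)
Step 3: p0:(2,4)->(1,4) | p1:escaped | p2:(2,5)->(1,5)
Step 4: p0:(1,4)->(0,4)->EXIT | p1:escaped | p2:(1,5)->(0,5)
Step 5: p0:escaped | p1:escaped | p2:(0,5)->(0,4)->EXIT

ESCAPED ESCAPED ESCAPED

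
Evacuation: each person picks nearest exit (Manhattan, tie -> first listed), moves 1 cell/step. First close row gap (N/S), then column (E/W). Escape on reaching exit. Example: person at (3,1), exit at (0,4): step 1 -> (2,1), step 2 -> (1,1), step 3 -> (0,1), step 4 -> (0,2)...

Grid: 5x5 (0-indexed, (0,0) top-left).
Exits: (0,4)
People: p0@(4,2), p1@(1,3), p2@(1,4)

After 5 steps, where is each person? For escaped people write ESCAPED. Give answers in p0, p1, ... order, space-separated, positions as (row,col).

Step 1: p0:(4,2)->(3,2) | p1:(1,3)->(0,3) | p2:(1,4)->(0,4)->EXIT
Step 2: p0:(3,2)->(2,2) | p1:(0,3)->(0,4)->EXIT | p2:escaped
Step 3: p0:(2,2)->(1,2) | p1:escaped | p2:escaped
Step 4: p0:(1,2)->(0,2) | p1:escaped | p2:escaped
Step 5: p0:(0,2)->(0,3) | p1:escaped | p2:escaped

(0,3) ESCAPED ESCAPED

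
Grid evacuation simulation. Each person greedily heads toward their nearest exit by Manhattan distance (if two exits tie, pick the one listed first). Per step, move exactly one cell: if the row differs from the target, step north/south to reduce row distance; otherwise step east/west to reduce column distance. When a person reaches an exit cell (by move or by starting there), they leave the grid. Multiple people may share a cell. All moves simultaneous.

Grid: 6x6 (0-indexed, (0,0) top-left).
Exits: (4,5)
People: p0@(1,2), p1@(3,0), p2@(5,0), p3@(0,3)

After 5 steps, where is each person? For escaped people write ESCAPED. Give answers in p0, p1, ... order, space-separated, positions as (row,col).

Step 1: p0:(1,2)->(2,2) | p1:(3,0)->(4,0) | p2:(5,0)->(4,0) | p3:(0,3)->(1,3)
Step 2: p0:(2,2)->(3,2) | p1:(4,0)->(4,1) | p2:(4,0)->(4,1) | p3:(1,3)->(2,3)
Step 3: p0:(3,2)->(4,2) | p1:(4,1)->(4,2) | p2:(4,1)->(4,2) | p3:(2,3)->(3,3)
Step 4: p0:(4,2)->(4,3) | p1:(4,2)->(4,3) | p2:(4,2)->(4,3) | p3:(3,3)->(4,3)
Step 5: p0:(4,3)->(4,4) | p1:(4,3)->(4,4) | p2:(4,3)->(4,4) | p3:(4,3)->(4,4)

(4,4) (4,4) (4,4) (4,4)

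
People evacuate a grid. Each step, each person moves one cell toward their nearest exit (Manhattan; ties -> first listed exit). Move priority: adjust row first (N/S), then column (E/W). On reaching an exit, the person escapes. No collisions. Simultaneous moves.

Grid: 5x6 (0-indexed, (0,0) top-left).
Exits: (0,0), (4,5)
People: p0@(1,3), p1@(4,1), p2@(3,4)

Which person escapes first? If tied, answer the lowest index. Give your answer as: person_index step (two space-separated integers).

Step 1: p0:(1,3)->(0,3) | p1:(4,1)->(4,2) | p2:(3,4)->(4,4)
Step 2: p0:(0,3)->(0,2) | p1:(4,2)->(4,3) | p2:(4,4)->(4,5)->EXIT
Step 3: p0:(0,2)->(0,1) | p1:(4,3)->(4,4) | p2:escaped
Step 4: p0:(0,1)->(0,0)->EXIT | p1:(4,4)->(4,5)->EXIT | p2:escaped
Exit steps: [4, 4, 2]
First to escape: p2 at step 2

Answer: 2 2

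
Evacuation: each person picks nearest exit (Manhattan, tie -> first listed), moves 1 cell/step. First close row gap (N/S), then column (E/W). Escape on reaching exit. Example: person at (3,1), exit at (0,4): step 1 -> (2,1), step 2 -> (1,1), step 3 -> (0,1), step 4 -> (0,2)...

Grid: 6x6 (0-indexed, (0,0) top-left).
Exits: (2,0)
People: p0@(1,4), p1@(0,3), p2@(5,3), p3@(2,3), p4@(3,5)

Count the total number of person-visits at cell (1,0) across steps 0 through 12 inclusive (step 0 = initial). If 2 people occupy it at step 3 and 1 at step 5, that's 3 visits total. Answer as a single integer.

Step 0: p0@(1,4) p1@(0,3) p2@(5,3) p3@(2,3) p4@(3,5) -> at (1,0): 0 [-], cum=0
Step 1: p0@(2,4) p1@(1,3) p2@(4,3) p3@(2,2) p4@(2,5) -> at (1,0): 0 [-], cum=0
Step 2: p0@(2,3) p1@(2,3) p2@(3,3) p3@(2,1) p4@(2,4) -> at (1,0): 0 [-], cum=0
Step 3: p0@(2,2) p1@(2,2) p2@(2,3) p3@ESC p4@(2,3) -> at (1,0): 0 [-], cum=0
Step 4: p0@(2,1) p1@(2,1) p2@(2,2) p3@ESC p4@(2,2) -> at (1,0): 0 [-], cum=0
Step 5: p0@ESC p1@ESC p2@(2,1) p3@ESC p4@(2,1) -> at (1,0): 0 [-], cum=0
Step 6: p0@ESC p1@ESC p2@ESC p3@ESC p4@ESC -> at (1,0): 0 [-], cum=0
Total visits = 0

Answer: 0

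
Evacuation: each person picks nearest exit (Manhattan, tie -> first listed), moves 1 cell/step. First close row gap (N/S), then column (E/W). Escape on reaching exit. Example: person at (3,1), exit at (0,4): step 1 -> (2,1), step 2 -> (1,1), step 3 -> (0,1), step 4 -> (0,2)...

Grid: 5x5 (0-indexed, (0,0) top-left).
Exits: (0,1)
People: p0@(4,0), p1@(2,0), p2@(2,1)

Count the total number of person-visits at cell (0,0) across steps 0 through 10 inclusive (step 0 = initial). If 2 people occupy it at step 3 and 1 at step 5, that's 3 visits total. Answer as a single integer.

Step 0: p0@(4,0) p1@(2,0) p2@(2,1) -> at (0,0): 0 [-], cum=0
Step 1: p0@(3,0) p1@(1,0) p2@(1,1) -> at (0,0): 0 [-], cum=0
Step 2: p0@(2,0) p1@(0,0) p2@ESC -> at (0,0): 1 [p1], cum=1
Step 3: p0@(1,0) p1@ESC p2@ESC -> at (0,0): 0 [-], cum=1
Step 4: p0@(0,0) p1@ESC p2@ESC -> at (0,0): 1 [p0], cum=2
Step 5: p0@ESC p1@ESC p2@ESC -> at (0,0): 0 [-], cum=2
Total visits = 2

Answer: 2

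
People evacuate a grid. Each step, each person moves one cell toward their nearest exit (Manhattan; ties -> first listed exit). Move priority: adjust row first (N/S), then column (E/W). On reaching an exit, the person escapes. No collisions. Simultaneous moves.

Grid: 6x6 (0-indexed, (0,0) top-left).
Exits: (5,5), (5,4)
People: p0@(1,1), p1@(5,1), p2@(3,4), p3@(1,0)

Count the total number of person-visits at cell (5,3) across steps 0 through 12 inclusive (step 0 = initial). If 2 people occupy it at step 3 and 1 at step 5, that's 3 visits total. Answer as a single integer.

Step 0: p0@(1,1) p1@(5,1) p2@(3,4) p3@(1,0) -> at (5,3): 0 [-], cum=0
Step 1: p0@(2,1) p1@(5,2) p2@(4,4) p3@(2,0) -> at (5,3): 0 [-], cum=0
Step 2: p0@(3,1) p1@(5,3) p2@ESC p3@(3,0) -> at (5,3): 1 [p1], cum=1
Step 3: p0@(4,1) p1@ESC p2@ESC p3@(4,0) -> at (5,3): 0 [-], cum=1
Step 4: p0@(5,1) p1@ESC p2@ESC p3@(5,0) -> at (5,3): 0 [-], cum=1
Step 5: p0@(5,2) p1@ESC p2@ESC p3@(5,1) -> at (5,3): 0 [-], cum=1
Step 6: p0@(5,3) p1@ESC p2@ESC p3@(5,2) -> at (5,3): 1 [p0], cum=2
Step 7: p0@ESC p1@ESC p2@ESC p3@(5,3) -> at (5,3): 1 [p3], cum=3
Step 8: p0@ESC p1@ESC p2@ESC p3@ESC -> at (5,3): 0 [-], cum=3
Total visits = 3

Answer: 3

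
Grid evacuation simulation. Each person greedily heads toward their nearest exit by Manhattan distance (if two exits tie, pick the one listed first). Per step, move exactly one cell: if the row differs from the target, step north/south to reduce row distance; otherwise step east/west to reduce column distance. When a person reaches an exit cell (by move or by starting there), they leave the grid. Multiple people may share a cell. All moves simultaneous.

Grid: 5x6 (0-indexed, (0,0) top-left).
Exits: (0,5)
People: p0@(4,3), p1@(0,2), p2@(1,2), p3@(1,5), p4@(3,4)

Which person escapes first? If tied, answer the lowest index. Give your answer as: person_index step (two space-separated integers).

Step 1: p0:(4,3)->(3,3) | p1:(0,2)->(0,3) | p2:(1,2)->(0,2) | p3:(1,5)->(0,5)->EXIT | p4:(3,4)->(2,4)
Step 2: p0:(3,3)->(2,3) | p1:(0,3)->(0,4) | p2:(0,2)->(0,3) | p3:escaped | p4:(2,4)->(1,4)
Step 3: p0:(2,3)->(1,3) | p1:(0,4)->(0,5)->EXIT | p2:(0,3)->(0,4) | p3:escaped | p4:(1,4)->(0,4)
Step 4: p0:(1,3)->(0,3) | p1:escaped | p2:(0,4)->(0,5)->EXIT | p3:escaped | p4:(0,4)->(0,5)->EXIT
Step 5: p0:(0,3)->(0,4) | p1:escaped | p2:escaped | p3:escaped | p4:escaped
Step 6: p0:(0,4)->(0,5)->EXIT | p1:escaped | p2:escaped | p3:escaped | p4:escaped
Exit steps: [6, 3, 4, 1, 4]
First to escape: p3 at step 1

Answer: 3 1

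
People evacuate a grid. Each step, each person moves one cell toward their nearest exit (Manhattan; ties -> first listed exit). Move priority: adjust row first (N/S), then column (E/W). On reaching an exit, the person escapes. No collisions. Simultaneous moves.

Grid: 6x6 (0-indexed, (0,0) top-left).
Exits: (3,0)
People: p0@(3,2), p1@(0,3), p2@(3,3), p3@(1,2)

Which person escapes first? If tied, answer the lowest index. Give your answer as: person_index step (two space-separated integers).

Step 1: p0:(3,2)->(3,1) | p1:(0,3)->(1,3) | p2:(3,3)->(3,2) | p3:(1,2)->(2,2)
Step 2: p0:(3,1)->(3,0)->EXIT | p1:(1,3)->(2,3) | p2:(3,2)->(3,1) | p3:(2,2)->(3,2)
Step 3: p0:escaped | p1:(2,3)->(3,3) | p2:(3,1)->(3,0)->EXIT | p3:(3,2)->(3,1)
Step 4: p0:escaped | p1:(3,3)->(3,2) | p2:escaped | p3:(3,1)->(3,0)->EXIT
Step 5: p0:escaped | p1:(3,2)->(3,1) | p2:escaped | p3:escaped
Step 6: p0:escaped | p1:(3,1)->(3,0)->EXIT | p2:escaped | p3:escaped
Exit steps: [2, 6, 3, 4]
First to escape: p0 at step 2

Answer: 0 2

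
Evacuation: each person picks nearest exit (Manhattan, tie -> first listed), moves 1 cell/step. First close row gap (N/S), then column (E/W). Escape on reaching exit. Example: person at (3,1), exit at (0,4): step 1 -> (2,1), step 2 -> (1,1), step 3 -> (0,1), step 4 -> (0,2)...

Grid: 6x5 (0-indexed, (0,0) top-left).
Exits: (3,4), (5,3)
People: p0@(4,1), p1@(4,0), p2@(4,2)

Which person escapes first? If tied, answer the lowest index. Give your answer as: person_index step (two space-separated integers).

Step 1: p0:(4,1)->(5,1) | p1:(4,0)->(5,0) | p2:(4,2)->(5,2)
Step 2: p0:(5,1)->(5,2) | p1:(5,0)->(5,1) | p2:(5,2)->(5,3)->EXIT
Step 3: p0:(5,2)->(5,3)->EXIT | p1:(5,1)->(5,2) | p2:escaped
Step 4: p0:escaped | p1:(5,2)->(5,3)->EXIT | p2:escaped
Exit steps: [3, 4, 2]
First to escape: p2 at step 2

Answer: 2 2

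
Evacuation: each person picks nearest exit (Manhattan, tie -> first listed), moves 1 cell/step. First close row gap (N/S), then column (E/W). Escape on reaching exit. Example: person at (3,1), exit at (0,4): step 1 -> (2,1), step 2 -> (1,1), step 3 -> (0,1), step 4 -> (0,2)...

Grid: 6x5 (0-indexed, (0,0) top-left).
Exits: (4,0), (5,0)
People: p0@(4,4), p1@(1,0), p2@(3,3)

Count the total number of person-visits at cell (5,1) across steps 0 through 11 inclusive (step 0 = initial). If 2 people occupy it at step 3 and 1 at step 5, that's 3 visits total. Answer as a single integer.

Answer: 0

Derivation:
Step 0: p0@(4,4) p1@(1,0) p2@(3,3) -> at (5,1): 0 [-], cum=0
Step 1: p0@(4,3) p1@(2,0) p2@(4,3) -> at (5,1): 0 [-], cum=0
Step 2: p0@(4,2) p1@(3,0) p2@(4,2) -> at (5,1): 0 [-], cum=0
Step 3: p0@(4,1) p1@ESC p2@(4,1) -> at (5,1): 0 [-], cum=0
Step 4: p0@ESC p1@ESC p2@ESC -> at (5,1): 0 [-], cum=0
Total visits = 0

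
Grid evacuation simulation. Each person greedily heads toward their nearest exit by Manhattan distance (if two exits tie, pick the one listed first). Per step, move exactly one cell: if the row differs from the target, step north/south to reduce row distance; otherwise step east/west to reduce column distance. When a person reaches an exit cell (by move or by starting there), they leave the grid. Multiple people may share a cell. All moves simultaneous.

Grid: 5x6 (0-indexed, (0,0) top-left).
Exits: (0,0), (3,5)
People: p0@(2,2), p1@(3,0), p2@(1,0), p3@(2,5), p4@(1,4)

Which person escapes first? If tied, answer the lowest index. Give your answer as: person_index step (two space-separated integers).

Step 1: p0:(2,2)->(1,2) | p1:(3,0)->(2,0) | p2:(1,0)->(0,0)->EXIT | p3:(2,5)->(3,5)->EXIT | p4:(1,4)->(2,4)
Step 2: p0:(1,2)->(0,2) | p1:(2,0)->(1,0) | p2:escaped | p3:escaped | p4:(2,4)->(3,4)
Step 3: p0:(0,2)->(0,1) | p1:(1,0)->(0,0)->EXIT | p2:escaped | p3:escaped | p4:(3,4)->(3,5)->EXIT
Step 4: p0:(0,1)->(0,0)->EXIT | p1:escaped | p2:escaped | p3:escaped | p4:escaped
Exit steps: [4, 3, 1, 1, 3]
First to escape: p2 at step 1

Answer: 2 1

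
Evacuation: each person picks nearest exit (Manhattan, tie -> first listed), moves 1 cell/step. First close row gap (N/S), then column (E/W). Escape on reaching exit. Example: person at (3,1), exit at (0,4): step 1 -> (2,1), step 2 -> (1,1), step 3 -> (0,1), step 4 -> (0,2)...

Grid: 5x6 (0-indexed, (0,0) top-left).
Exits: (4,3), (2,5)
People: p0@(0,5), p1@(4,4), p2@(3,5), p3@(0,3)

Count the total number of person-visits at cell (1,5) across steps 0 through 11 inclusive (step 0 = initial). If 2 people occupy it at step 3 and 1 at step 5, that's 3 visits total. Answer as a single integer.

Step 0: p0@(0,5) p1@(4,4) p2@(3,5) p3@(0,3) -> at (1,5): 0 [-], cum=0
Step 1: p0@(1,5) p1@ESC p2@ESC p3@(1,3) -> at (1,5): 1 [p0], cum=1
Step 2: p0@ESC p1@ESC p2@ESC p3@(2,3) -> at (1,5): 0 [-], cum=1
Step 3: p0@ESC p1@ESC p2@ESC p3@(3,3) -> at (1,5): 0 [-], cum=1
Step 4: p0@ESC p1@ESC p2@ESC p3@ESC -> at (1,5): 0 [-], cum=1
Total visits = 1

Answer: 1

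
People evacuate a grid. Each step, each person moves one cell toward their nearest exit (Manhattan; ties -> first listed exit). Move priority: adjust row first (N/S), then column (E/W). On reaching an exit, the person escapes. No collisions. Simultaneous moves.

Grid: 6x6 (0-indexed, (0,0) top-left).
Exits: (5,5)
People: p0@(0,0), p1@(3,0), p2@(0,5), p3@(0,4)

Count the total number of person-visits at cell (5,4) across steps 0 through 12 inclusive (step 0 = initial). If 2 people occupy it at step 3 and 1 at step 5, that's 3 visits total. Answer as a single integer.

Answer: 3

Derivation:
Step 0: p0@(0,0) p1@(3,0) p2@(0,5) p3@(0,4) -> at (5,4): 0 [-], cum=0
Step 1: p0@(1,0) p1@(4,0) p2@(1,5) p3@(1,4) -> at (5,4): 0 [-], cum=0
Step 2: p0@(2,0) p1@(5,0) p2@(2,5) p3@(2,4) -> at (5,4): 0 [-], cum=0
Step 3: p0@(3,0) p1@(5,1) p2@(3,5) p3@(3,4) -> at (5,4): 0 [-], cum=0
Step 4: p0@(4,0) p1@(5,2) p2@(4,5) p3@(4,4) -> at (5,4): 0 [-], cum=0
Step 5: p0@(5,0) p1@(5,3) p2@ESC p3@(5,4) -> at (5,4): 1 [p3], cum=1
Step 6: p0@(5,1) p1@(5,4) p2@ESC p3@ESC -> at (5,4): 1 [p1], cum=2
Step 7: p0@(5,2) p1@ESC p2@ESC p3@ESC -> at (5,4): 0 [-], cum=2
Step 8: p0@(5,3) p1@ESC p2@ESC p3@ESC -> at (5,4): 0 [-], cum=2
Step 9: p0@(5,4) p1@ESC p2@ESC p3@ESC -> at (5,4): 1 [p0], cum=3
Step 10: p0@ESC p1@ESC p2@ESC p3@ESC -> at (5,4): 0 [-], cum=3
Total visits = 3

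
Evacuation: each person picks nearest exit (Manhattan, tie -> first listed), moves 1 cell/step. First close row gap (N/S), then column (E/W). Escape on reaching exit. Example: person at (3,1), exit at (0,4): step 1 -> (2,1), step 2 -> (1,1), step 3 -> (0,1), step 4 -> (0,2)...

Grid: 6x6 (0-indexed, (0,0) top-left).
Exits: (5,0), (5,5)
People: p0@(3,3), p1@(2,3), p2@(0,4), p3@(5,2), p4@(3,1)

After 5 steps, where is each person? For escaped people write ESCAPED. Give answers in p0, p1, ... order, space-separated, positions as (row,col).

Step 1: p0:(3,3)->(4,3) | p1:(2,3)->(3,3) | p2:(0,4)->(1,4) | p3:(5,2)->(5,1) | p4:(3,1)->(4,1)
Step 2: p0:(4,3)->(5,3) | p1:(3,3)->(4,3) | p2:(1,4)->(2,4) | p3:(5,1)->(5,0)->EXIT | p4:(4,1)->(5,1)
Step 3: p0:(5,3)->(5,4) | p1:(4,3)->(5,3) | p2:(2,4)->(3,4) | p3:escaped | p4:(5,1)->(5,0)->EXIT
Step 4: p0:(5,4)->(5,5)->EXIT | p1:(5,3)->(5,4) | p2:(3,4)->(4,4) | p3:escaped | p4:escaped
Step 5: p0:escaped | p1:(5,4)->(5,5)->EXIT | p2:(4,4)->(5,4) | p3:escaped | p4:escaped

ESCAPED ESCAPED (5,4) ESCAPED ESCAPED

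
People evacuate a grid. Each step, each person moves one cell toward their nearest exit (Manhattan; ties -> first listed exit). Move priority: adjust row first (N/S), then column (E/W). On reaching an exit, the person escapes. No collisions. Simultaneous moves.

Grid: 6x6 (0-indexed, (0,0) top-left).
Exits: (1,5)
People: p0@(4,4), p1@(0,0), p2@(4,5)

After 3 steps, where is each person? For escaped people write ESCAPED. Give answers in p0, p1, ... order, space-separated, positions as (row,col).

Step 1: p0:(4,4)->(3,4) | p1:(0,0)->(1,0) | p2:(4,5)->(3,5)
Step 2: p0:(3,4)->(2,4) | p1:(1,0)->(1,1) | p2:(3,5)->(2,5)
Step 3: p0:(2,4)->(1,4) | p1:(1,1)->(1,2) | p2:(2,5)->(1,5)->EXIT

(1,4) (1,2) ESCAPED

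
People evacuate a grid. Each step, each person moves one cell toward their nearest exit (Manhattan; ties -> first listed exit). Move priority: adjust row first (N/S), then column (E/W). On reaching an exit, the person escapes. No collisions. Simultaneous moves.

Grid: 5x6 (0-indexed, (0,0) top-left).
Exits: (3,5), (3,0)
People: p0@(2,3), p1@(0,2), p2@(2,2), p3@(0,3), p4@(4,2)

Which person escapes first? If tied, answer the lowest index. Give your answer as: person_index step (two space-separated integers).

Answer: 0 3

Derivation:
Step 1: p0:(2,3)->(3,3) | p1:(0,2)->(1,2) | p2:(2,2)->(3,2) | p3:(0,3)->(1,3) | p4:(4,2)->(3,2)
Step 2: p0:(3,3)->(3,4) | p1:(1,2)->(2,2) | p2:(3,2)->(3,1) | p3:(1,3)->(2,3) | p4:(3,2)->(3,1)
Step 3: p0:(3,4)->(3,5)->EXIT | p1:(2,2)->(3,2) | p2:(3,1)->(3,0)->EXIT | p3:(2,3)->(3,3) | p4:(3,1)->(3,0)->EXIT
Step 4: p0:escaped | p1:(3,2)->(3,1) | p2:escaped | p3:(3,3)->(3,4) | p4:escaped
Step 5: p0:escaped | p1:(3,1)->(3,0)->EXIT | p2:escaped | p3:(3,4)->(3,5)->EXIT | p4:escaped
Exit steps: [3, 5, 3, 5, 3]
First to escape: p0 at step 3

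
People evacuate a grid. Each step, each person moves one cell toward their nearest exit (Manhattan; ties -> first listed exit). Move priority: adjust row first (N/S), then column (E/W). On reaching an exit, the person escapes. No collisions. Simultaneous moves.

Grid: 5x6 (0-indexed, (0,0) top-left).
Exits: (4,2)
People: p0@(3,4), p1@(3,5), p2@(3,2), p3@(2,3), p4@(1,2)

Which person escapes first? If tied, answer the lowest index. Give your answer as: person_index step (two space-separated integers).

Answer: 2 1

Derivation:
Step 1: p0:(3,4)->(4,4) | p1:(3,5)->(4,5) | p2:(3,2)->(4,2)->EXIT | p3:(2,3)->(3,3) | p4:(1,2)->(2,2)
Step 2: p0:(4,4)->(4,3) | p1:(4,5)->(4,4) | p2:escaped | p3:(3,3)->(4,3) | p4:(2,2)->(3,2)
Step 3: p0:(4,3)->(4,2)->EXIT | p1:(4,4)->(4,3) | p2:escaped | p3:(4,3)->(4,2)->EXIT | p4:(3,2)->(4,2)->EXIT
Step 4: p0:escaped | p1:(4,3)->(4,2)->EXIT | p2:escaped | p3:escaped | p4:escaped
Exit steps: [3, 4, 1, 3, 3]
First to escape: p2 at step 1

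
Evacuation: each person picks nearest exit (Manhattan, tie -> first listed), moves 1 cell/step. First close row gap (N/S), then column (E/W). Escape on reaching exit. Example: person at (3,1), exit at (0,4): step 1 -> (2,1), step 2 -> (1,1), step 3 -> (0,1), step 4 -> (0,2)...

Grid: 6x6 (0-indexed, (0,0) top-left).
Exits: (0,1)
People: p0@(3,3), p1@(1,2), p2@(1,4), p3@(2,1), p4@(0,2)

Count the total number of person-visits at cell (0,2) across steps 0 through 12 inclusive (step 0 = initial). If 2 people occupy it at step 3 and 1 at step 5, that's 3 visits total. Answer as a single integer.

Answer: 4

Derivation:
Step 0: p0@(3,3) p1@(1,2) p2@(1,4) p3@(2,1) p4@(0,2) -> at (0,2): 1 [p4], cum=1
Step 1: p0@(2,3) p1@(0,2) p2@(0,4) p3@(1,1) p4@ESC -> at (0,2): 1 [p1], cum=2
Step 2: p0@(1,3) p1@ESC p2@(0,3) p3@ESC p4@ESC -> at (0,2): 0 [-], cum=2
Step 3: p0@(0,3) p1@ESC p2@(0,2) p3@ESC p4@ESC -> at (0,2): 1 [p2], cum=3
Step 4: p0@(0,2) p1@ESC p2@ESC p3@ESC p4@ESC -> at (0,2): 1 [p0], cum=4
Step 5: p0@ESC p1@ESC p2@ESC p3@ESC p4@ESC -> at (0,2): 0 [-], cum=4
Total visits = 4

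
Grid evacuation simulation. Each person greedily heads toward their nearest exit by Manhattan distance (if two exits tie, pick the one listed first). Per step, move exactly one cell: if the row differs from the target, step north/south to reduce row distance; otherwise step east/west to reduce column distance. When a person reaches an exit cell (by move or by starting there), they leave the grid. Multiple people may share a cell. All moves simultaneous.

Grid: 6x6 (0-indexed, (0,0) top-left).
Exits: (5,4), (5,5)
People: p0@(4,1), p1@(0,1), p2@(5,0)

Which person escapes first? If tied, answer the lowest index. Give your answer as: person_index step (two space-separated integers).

Answer: 0 4

Derivation:
Step 1: p0:(4,1)->(5,1) | p1:(0,1)->(1,1) | p2:(5,0)->(5,1)
Step 2: p0:(5,1)->(5,2) | p1:(1,1)->(2,1) | p2:(5,1)->(5,2)
Step 3: p0:(5,2)->(5,3) | p1:(2,1)->(3,1) | p2:(5,2)->(5,3)
Step 4: p0:(5,3)->(5,4)->EXIT | p1:(3,1)->(4,1) | p2:(5,3)->(5,4)->EXIT
Step 5: p0:escaped | p1:(4,1)->(5,1) | p2:escaped
Step 6: p0:escaped | p1:(5,1)->(5,2) | p2:escaped
Step 7: p0:escaped | p1:(5,2)->(5,3) | p2:escaped
Step 8: p0:escaped | p1:(5,3)->(5,4)->EXIT | p2:escaped
Exit steps: [4, 8, 4]
First to escape: p0 at step 4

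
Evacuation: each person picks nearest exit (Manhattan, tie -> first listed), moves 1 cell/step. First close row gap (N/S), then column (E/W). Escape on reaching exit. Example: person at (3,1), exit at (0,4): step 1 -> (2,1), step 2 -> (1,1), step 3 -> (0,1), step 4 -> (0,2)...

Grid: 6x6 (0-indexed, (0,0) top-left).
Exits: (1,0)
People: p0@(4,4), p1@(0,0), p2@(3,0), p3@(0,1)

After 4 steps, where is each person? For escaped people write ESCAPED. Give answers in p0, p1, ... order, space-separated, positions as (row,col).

Step 1: p0:(4,4)->(3,4) | p1:(0,0)->(1,0)->EXIT | p2:(3,0)->(2,0) | p3:(0,1)->(1,1)
Step 2: p0:(3,4)->(2,4) | p1:escaped | p2:(2,0)->(1,0)->EXIT | p3:(1,1)->(1,0)->EXIT
Step 3: p0:(2,4)->(1,4) | p1:escaped | p2:escaped | p3:escaped
Step 4: p0:(1,4)->(1,3) | p1:escaped | p2:escaped | p3:escaped

(1,3) ESCAPED ESCAPED ESCAPED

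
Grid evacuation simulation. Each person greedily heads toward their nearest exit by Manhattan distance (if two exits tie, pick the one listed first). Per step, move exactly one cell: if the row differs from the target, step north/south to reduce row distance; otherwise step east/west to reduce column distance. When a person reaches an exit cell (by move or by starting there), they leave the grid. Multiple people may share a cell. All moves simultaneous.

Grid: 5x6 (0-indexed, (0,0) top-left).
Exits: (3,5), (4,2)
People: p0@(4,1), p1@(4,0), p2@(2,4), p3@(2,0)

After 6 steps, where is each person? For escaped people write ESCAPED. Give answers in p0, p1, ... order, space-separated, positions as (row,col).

Step 1: p0:(4,1)->(4,2)->EXIT | p1:(4,0)->(4,1) | p2:(2,4)->(3,4) | p3:(2,0)->(3,0)
Step 2: p0:escaped | p1:(4,1)->(4,2)->EXIT | p2:(3,4)->(3,5)->EXIT | p3:(3,0)->(4,0)
Step 3: p0:escaped | p1:escaped | p2:escaped | p3:(4,0)->(4,1)
Step 4: p0:escaped | p1:escaped | p2:escaped | p3:(4,1)->(4,2)->EXIT

ESCAPED ESCAPED ESCAPED ESCAPED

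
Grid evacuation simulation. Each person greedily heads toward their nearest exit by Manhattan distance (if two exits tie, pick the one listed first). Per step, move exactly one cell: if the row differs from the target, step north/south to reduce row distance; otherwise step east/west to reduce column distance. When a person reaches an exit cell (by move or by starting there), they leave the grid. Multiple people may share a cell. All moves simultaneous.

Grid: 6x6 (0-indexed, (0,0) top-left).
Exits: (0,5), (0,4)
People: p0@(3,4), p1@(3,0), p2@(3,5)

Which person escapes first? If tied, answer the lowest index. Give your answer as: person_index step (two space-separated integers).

Step 1: p0:(3,4)->(2,4) | p1:(3,0)->(2,0) | p2:(3,5)->(2,5)
Step 2: p0:(2,4)->(1,4) | p1:(2,0)->(1,0) | p2:(2,5)->(1,5)
Step 3: p0:(1,4)->(0,4)->EXIT | p1:(1,0)->(0,0) | p2:(1,5)->(0,5)->EXIT
Step 4: p0:escaped | p1:(0,0)->(0,1) | p2:escaped
Step 5: p0:escaped | p1:(0,1)->(0,2) | p2:escaped
Step 6: p0:escaped | p1:(0,2)->(0,3) | p2:escaped
Step 7: p0:escaped | p1:(0,3)->(0,4)->EXIT | p2:escaped
Exit steps: [3, 7, 3]
First to escape: p0 at step 3

Answer: 0 3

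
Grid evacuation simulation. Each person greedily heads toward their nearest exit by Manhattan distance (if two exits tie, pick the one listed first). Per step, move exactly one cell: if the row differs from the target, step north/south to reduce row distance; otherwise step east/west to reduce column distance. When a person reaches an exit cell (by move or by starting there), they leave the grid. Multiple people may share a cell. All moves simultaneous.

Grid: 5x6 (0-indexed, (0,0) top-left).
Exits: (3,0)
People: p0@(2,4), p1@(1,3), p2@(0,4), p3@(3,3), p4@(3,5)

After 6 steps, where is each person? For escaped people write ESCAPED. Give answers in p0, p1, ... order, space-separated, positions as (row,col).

Step 1: p0:(2,4)->(3,4) | p1:(1,3)->(2,3) | p2:(0,4)->(1,4) | p3:(3,3)->(3,2) | p4:(3,5)->(3,4)
Step 2: p0:(3,4)->(3,3) | p1:(2,3)->(3,3) | p2:(1,4)->(2,4) | p3:(3,2)->(3,1) | p4:(3,4)->(3,3)
Step 3: p0:(3,3)->(3,2) | p1:(3,3)->(3,2) | p2:(2,4)->(3,4) | p3:(3,1)->(3,0)->EXIT | p4:(3,3)->(3,2)
Step 4: p0:(3,2)->(3,1) | p1:(3,2)->(3,1) | p2:(3,4)->(3,3) | p3:escaped | p4:(3,2)->(3,1)
Step 5: p0:(3,1)->(3,0)->EXIT | p1:(3,1)->(3,0)->EXIT | p2:(3,3)->(3,2) | p3:escaped | p4:(3,1)->(3,0)->EXIT
Step 6: p0:escaped | p1:escaped | p2:(3,2)->(3,1) | p3:escaped | p4:escaped

ESCAPED ESCAPED (3,1) ESCAPED ESCAPED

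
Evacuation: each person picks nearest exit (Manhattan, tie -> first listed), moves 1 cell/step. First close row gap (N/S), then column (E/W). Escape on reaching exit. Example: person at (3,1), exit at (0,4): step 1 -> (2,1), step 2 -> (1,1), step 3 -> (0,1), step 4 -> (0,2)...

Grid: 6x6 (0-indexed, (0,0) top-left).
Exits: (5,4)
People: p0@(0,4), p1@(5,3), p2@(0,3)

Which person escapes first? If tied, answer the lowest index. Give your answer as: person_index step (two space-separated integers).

Step 1: p0:(0,4)->(1,4) | p1:(5,3)->(5,4)->EXIT | p2:(0,3)->(1,3)
Step 2: p0:(1,4)->(2,4) | p1:escaped | p2:(1,3)->(2,3)
Step 3: p0:(2,4)->(3,4) | p1:escaped | p2:(2,3)->(3,3)
Step 4: p0:(3,4)->(4,4) | p1:escaped | p2:(3,3)->(4,3)
Step 5: p0:(4,4)->(5,4)->EXIT | p1:escaped | p2:(4,3)->(5,3)
Step 6: p0:escaped | p1:escaped | p2:(5,3)->(5,4)->EXIT
Exit steps: [5, 1, 6]
First to escape: p1 at step 1

Answer: 1 1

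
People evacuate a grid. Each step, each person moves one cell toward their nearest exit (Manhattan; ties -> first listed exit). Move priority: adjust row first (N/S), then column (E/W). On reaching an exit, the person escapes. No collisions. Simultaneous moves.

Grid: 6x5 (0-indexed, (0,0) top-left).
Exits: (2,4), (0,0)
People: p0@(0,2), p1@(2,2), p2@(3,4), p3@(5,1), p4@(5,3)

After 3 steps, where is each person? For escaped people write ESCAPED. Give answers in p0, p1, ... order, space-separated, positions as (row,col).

Step 1: p0:(0,2)->(0,1) | p1:(2,2)->(2,3) | p2:(3,4)->(2,4)->EXIT | p3:(5,1)->(4,1) | p4:(5,3)->(4,3)
Step 2: p0:(0,1)->(0,0)->EXIT | p1:(2,3)->(2,4)->EXIT | p2:escaped | p3:(4,1)->(3,1) | p4:(4,3)->(3,3)
Step 3: p0:escaped | p1:escaped | p2:escaped | p3:(3,1)->(2,1) | p4:(3,3)->(2,3)

ESCAPED ESCAPED ESCAPED (2,1) (2,3)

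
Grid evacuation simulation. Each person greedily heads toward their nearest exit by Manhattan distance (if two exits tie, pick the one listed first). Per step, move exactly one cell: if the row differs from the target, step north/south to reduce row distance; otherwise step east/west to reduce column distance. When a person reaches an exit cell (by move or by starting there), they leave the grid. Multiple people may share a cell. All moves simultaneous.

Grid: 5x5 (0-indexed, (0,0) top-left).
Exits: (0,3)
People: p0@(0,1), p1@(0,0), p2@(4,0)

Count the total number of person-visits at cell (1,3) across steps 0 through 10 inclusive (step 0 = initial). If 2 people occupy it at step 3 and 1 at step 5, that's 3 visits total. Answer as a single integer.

Answer: 0

Derivation:
Step 0: p0@(0,1) p1@(0,0) p2@(4,0) -> at (1,3): 0 [-], cum=0
Step 1: p0@(0,2) p1@(0,1) p2@(3,0) -> at (1,3): 0 [-], cum=0
Step 2: p0@ESC p1@(0,2) p2@(2,0) -> at (1,3): 0 [-], cum=0
Step 3: p0@ESC p1@ESC p2@(1,0) -> at (1,3): 0 [-], cum=0
Step 4: p0@ESC p1@ESC p2@(0,0) -> at (1,3): 0 [-], cum=0
Step 5: p0@ESC p1@ESC p2@(0,1) -> at (1,3): 0 [-], cum=0
Step 6: p0@ESC p1@ESC p2@(0,2) -> at (1,3): 0 [-], cum=0
Step 7: p0@ESC p1@ESC p2@ESC -> at (1,3): 0 [-], cum=0
Total visits = 0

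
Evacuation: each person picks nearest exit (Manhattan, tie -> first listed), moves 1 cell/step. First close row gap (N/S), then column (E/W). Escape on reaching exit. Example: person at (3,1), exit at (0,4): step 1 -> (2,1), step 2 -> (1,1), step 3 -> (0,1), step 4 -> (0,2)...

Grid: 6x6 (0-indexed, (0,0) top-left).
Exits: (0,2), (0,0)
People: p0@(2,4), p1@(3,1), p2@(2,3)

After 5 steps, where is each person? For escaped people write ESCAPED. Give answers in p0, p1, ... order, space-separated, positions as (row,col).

Step 1: p0:(2,4)->(1,4) | p1:(3,1)->(2,1) | p2:(2,3)->(1,3)
Step 2: p0:(1,4)->(0,4) | p1:(2,1)->(1,1) | p2:(1,3)->(0,3)
Step 3: p0:(0,4)->(0,3) | p1:(1,1)->(0,1) | p2:(0,3)->(0,2)->EXIT
Step 4: p0:(0,3)->(0,2)->EXIT | p1:(0,1)->(0,2)->EXIT | p2:escaped

ESCAPED ESCAPED ESCAPED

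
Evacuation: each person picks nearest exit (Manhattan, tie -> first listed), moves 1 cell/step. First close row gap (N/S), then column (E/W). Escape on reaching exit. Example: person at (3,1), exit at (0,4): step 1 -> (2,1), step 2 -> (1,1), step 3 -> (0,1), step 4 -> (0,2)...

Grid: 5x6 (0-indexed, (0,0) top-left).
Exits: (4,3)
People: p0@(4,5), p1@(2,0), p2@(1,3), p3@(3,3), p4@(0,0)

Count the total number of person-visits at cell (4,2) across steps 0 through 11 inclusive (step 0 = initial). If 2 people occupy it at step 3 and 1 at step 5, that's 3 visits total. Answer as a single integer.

Step 0: p0@(4,5) p1@(2,0) p2@(1,3) p3@(3,3) p4@(0,0) -> at (4,2): 0 [-], cum=0
Step 1: p0@(4,4) p1@(3,0) p2@(2,3) p3@ESC p4@(1,0) -> at (4,2): 0 [-], cum=0
Step 2: p0@ESC p1@(4,0) p2@(3,3) p3@ESC p4@(2,0) -> at (4,2): 0 [-], cum=0
Step 3: p0@ESC p1@(4,1) p2@ESC p3@ESC p4@(3,0) -> at (4,2): 0 [-], cum=0
Step 4: p0@ESC p1@(4,2) p2@ESC p3@ESC p4@(4,0) -> at (4,2): 1 [p1], cum=1
Step 5: p0@ESC p1@ESC p2@ESC p3@ESC p4@(4,1) -> at (4,2): 0 [-], cum=1
Step 6: p0@ESC p1@ESC p2@ESC p3@ESC p4@(4,2) -> at (4,2): 1 [p4], cum=2
Step 7: p0@ESC p1@ESC p2@ESC p3@ESC p4@ESC -> at (4,2): 0 [-], cum=2
Total visits = 2

Answer: 2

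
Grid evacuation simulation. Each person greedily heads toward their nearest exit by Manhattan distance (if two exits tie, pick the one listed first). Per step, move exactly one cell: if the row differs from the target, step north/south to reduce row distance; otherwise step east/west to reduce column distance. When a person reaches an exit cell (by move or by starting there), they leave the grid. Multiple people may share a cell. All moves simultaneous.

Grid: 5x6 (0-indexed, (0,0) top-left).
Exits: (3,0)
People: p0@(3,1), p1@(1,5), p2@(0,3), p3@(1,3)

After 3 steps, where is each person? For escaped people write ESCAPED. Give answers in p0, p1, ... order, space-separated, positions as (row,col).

Step 1: p0:(3,1)->(3,0)->EXIT | p1:(1,5)->(2,5) | p2:(0,3)->(1,3) | p3:(1,3)->(2,3)
Step 2: p0:escaped | p1:(2,5)->(3,5) | p2:(1,3)->(2,3) | p3:(2,3)->(3,3)
Step 3: p0:escaped | p1:(3,5)->(3,4) | p2:(2,3)->(3,3) | p3:(3,3)->(3,2)

ESCAPED (3,4) (3,3) (3,2)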